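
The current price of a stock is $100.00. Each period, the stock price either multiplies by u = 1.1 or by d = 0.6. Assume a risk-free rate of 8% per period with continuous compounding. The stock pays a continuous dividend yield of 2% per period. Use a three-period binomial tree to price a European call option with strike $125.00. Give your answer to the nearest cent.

Per-period risk-free factor R = e^0.08 = 1.0833; dividend-adjusted growth = e^(0.08−0.02) = 1.0618.
Risk-neutral probability p = (1.0618 − 0.6)/(1.1 − 0.6) = 0.4618/0.5000 = 0.9237
Terminal stock prices: S_uuu = 133.1, S_uud = 72.6, S_udd = 39.6, S_ddd = 21.6
Terminal payoffs (S − K): max(8.1, 0) = 8.1, max(-52.4, 0) = 0, max(-85.4, 0) = 0, max(-103.4, 0) = 0
Node uu (S = 121): V_uu = e^(−0.08)·[0.9237·8.1000 + 0.0763·0.0000] = 6.9065
Node ud (S = 66): V_ud = e^(−0.08)·[0.9237·0.0000 + 0.0763·0.0000] = 0.0000
Node dd (S = 36): V_dd = e^(−0.08)·[0.9237·0.0000 + 0.0763·0.0000] = 0.0000
Node u (S = 110): V_u = e^(−0.08)·[0.9237·6.9065 + 0.0763·0.0000] = 5.8889
Node d (S = 60): V_d = e^(−0.08)·[0.9237·0.0000 + 0.0763·0.0000] = 0.0000
Node 0 (S = 100): V_0 = e^(−0.08)·[0.9237·5.8889 + 0.0763·0.0000] = 5.0212

$5.02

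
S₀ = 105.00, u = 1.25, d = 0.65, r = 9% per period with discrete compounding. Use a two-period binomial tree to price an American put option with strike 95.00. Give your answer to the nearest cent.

8.14

Risk-neutral probability p = (1 + 0.09 − 0.65)/(1.25 − 0.65) = 0.4400/0.6000 = 0.7333
Terminal stock prices: S_uu = 164.1, S_ud = 85.31, S_dd = 44.36
Terminal payoffs (K − S): max(-69.06, 0) = 0, max(9.688, 0) = 9.688, max(50.64, 0) = 50.64
Node u (S = 131.2): continuation = 1/1.09·[0.7333·0.0000 + 0.2667·9.6875] = 2.3700; exercise value = 0.0000 ≤ continuation, so V_u = 2.3700
Node d (S = 68.25): continuation = 1/1.09·[0.7333·9.6875 + 0.2667·50.6375] = 18.9060; exercise value = 26.7500 > continuation, so V_d = 26.7500 (exercise)
Node 0 (S = 105): continuation = 1/1.09·[0.7333·2.3700 + 0.2667·26.7500] = 8.1389; exercise value = 0.0000 ≤ continuation, so V_0 = 8.1389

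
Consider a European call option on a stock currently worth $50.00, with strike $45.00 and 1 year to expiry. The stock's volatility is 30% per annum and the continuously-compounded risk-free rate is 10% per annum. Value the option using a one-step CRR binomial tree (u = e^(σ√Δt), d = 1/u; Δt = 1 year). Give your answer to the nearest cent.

CRR parameters: u = e^(σ√Δt) = e^(0.3·√1) = 1.3499, d = 1/u = 0.7408
Per-period rate: rΔt = 0.1·1 = 0.1, so R = e^0.1 = 1.1052
Risk-neutral probability p = (e^0.1 − 0.7408)/(1.3499 − 0.7408) = 0.3644/0.6090 = 0.5982
Terminal stock prices: S_u = 67.49, S_d = 37.04
Terminal payoffs (S − K): max(22.49, 0) = 22.49, max(-7.959, 0) = 0
Node 0 (S = 50): V_0 = e^(−0.1)·[0.5982·22.4929 + 0.4018·0.0000] = 12.1757

$12.18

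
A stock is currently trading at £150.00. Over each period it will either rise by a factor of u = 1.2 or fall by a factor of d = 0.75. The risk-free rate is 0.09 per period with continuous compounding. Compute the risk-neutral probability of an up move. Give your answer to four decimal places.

p = 0.7648

Risk-neutral probability p = (e^0.09 − 0.75)/(1.2 − 0.75) = 0.3442/0.4500 = 0.7648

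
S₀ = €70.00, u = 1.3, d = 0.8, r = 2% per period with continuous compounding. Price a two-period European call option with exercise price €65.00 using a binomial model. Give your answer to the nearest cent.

€13.63

Risk-neutral probability p = (e^0.02 − 0.8)/(1.3 − 0.8) = 0.2202/0.5000 = 0.4404
Terminal stock prices: S_uu = 118.3, S_ud = 72.8, S_dd = 44.8
Terminal payoffs (S − K): max(53.3, 0) = 53.3, max(7.8, 0) = 7.8, max(-20.2, 0) = 0
Node u (S = 91): V_u = e^(−0.02)·[0.4404·53.3000 + 0.5596·7.8000] = 27.2871
Node d (S = 56): V_d = e^(−0.02)·[0.4404·7.8000 + 0.5596·0.0000] = 3.3671
Node 0 (S = 70): V_0 = e^(−0.02)·[0.4404·27.2871 + 0.5596·3.3671] = 13.6263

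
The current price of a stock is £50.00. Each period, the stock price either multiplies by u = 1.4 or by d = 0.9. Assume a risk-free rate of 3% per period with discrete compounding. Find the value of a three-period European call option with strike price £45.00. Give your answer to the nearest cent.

Risk-neutral probability p = (1 + 0.03 − 0.9)/(1.4 − 0.9) = 0.1300/0.5000 = 0.2600
Terminal stock prices: S_uuu = 137.2, S_uud = 88.2, S_udd = 56.7, S_ddd = 36.45
Terminal payoffs (S − K): max(92.2, 0) = 92.2, max(43.2, 0) = 43.2, max(11.7, 0) = 11.7, max(-8.55, 0) = 0
Node uu (S = 98): V_uu = 1/1.03·[0.2600·92.2000 + 0.7400·43.2000] = 54.3107
Node ud (S = 63): V_ud = 1/1.03·[0.2600·43.2000 + 0.7400·11.7000] = 19.3107
Node dd (S = 40.5): V_dd = 1/1.03·[0.2600·11.7000 + 0.7400·0.0000] = 2.9534
Node u (S = 70): V_u = 1/1.03·[0.2600·54.3107 + 0.7400·19.3107] = 27.5832
Node d (S = 45): V_d = 1/1.03·[0.2600·19.3107 + 0.7400·2.9534] = 6.9964
Node 0 (S = 50): V_0 = 1/1.03·[0.2600·27.5832 + 0.7400·6.9964] = 11.9893

£11.99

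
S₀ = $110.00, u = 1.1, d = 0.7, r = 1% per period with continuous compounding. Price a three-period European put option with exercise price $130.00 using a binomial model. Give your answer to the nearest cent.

$23.57

Risk-neutral probability p = (e^0.01 − 0.7)/(1.1 − 0.7) = 0.3101/0.4000 = 0.7751
Terminal stock prices: S_uuu = 146.4, S_uud = 93.17, S_udd = 59.29, S_ddd = 37.73
Terminal payoffs (K − S): max(-16.41, 0) = 0, max(36.83, 0) = 36.83, max(70.71, 0) = 70.71, max(92.27, 0) = 92.27
Node uu (S = 133.1): V_uu = e^(−0.01)·[0.7751·0.0000 + 0.2249·36.8300] = 8.1997
Node ud (S = 84.7): V_ud = e^(−0.01)·[0.7751·36.8300 + 0.2249·70.7100] = 44.0065
Node dd (S = 53.9): V_dd = e^(−0.01)·[0.7751·70.7100 + 0.2249·92.2700] = 74.8065
Node u (S = 121): V_u = e^(−0.01)·[0.7751·8.1997 + 0.2249·44.0065] = 16.0900
Node d (S = 77): V_d = e^(−0.01)·[0.7751·44.0065 + 0.2249·74.8065] = 50.4258
Node 0 (S = 110): V_0 = e^(−0.01)·[0.7751·16.0900 + 0.2249·50.4258] = 23.5744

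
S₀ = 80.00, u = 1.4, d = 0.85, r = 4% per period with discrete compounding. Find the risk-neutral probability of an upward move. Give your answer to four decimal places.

p = 0.3455

Risk-neutral probability p = (1 + 0.04 − 0.85)/(1.4 − 0.85) = 0.1900/0.5500 = 0.3455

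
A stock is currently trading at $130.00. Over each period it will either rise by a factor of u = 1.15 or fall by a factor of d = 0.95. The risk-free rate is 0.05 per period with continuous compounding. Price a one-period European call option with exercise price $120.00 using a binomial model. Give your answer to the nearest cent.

$15.85

Risk-neutral probability p = (e^0.05 − 0.95)/(1.15 − 0.95) = 0.1013/0.2000 = 0.5064
Terminal stock prices: S_u = 149.5, S_d = 123.5
Terminal payoffs (S − K): max(29.5, 0) = 29.5, max(3.5, 0) = 3.5
Node 0 (S = 130): V_0 = e^(−0.05)·[0.5064·29.5000 + 0.4936·3.5000] = 15.8525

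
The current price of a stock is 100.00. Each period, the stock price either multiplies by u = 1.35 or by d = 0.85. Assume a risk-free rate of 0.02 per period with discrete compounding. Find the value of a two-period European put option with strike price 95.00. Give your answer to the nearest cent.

9.53

Risk-neutral probability p = (1 + 0.02 − 0.85)/(1.35 − 0.85) = 0.1700/0.5000 = 0.3400
Terminal stock prices: S_uu = 182.3, S_ud = 114.8, S_dd = 72.25
Terminal payoffs (K − S): max(-87.25, 0) = 0, max(-19.75, 0) = 0, max(22.75, 0) = 22.75
Node u (S = 135): V_u = 1/1.02·[0.3400·0.0000 + 0.6600·0.0000] = 0.0000
Node d (S = 85): V_d = 1/1.02·[0.3400·0.0000 + 0.6600·22.7500] = 14.7206
Node 0 (S = 100): V_0 = 1/1.02·[0.3400·0.0000 + 0.6600·14.7206] = 9.5251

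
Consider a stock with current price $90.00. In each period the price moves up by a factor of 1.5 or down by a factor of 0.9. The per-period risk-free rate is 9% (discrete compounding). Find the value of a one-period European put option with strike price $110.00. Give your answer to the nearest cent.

Risk-neutral probability p = (1 + 0.09 − 0.9)/(1.5 − 0.9) = 0.1900/0.6000 = 0.3167
Terminal stock prices: S_u = 135, S_d = 81
Terminal payoffs (K − S): max(-25, 0) = 0, max(29, 0) = 29
Node 0 (S = 90): V_0 = 1/1.09·[0.3167·0.0000 + 0.6833·29.0000] = 18.1804

$18.18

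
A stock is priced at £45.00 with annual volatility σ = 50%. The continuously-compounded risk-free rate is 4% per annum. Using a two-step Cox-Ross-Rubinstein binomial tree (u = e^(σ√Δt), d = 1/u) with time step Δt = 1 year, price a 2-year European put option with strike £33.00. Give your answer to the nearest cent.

£5.17

CRR parameters: u = e^(σ√Δt) = e^(0.5·√1) = 1.6487, d = 1/u = 0.6065
Per-period rate: rΔt = 0.04·1 = 0.04, so R = e^0.04 = 1.0408
Risk-neutral probability p = (e^0.04 − 0.6065)/(1.6487 − 0.6065) = 0.4343/1.0422 = 0.4167
Terminal stock prices: S_uu = 122.3, S_ud = 45, S_dd = 16.55
Terminal payoffs (K − S): max(-89.32, 0) = 0, max(-12, 0) = 0, max(16.45, 0) = 16.45
Node u (S = 74.19): V_u = e^(−0.04)·[0.4167·0.0000 + 0.5833·0.0000] = 0.0000
Node d (S = 27.29): V_d = e^(−0.04)·[0.4167·0.0000 + 0.5833·16.4454] = 9.2165
Node 0 (S = 45): V_0 = e^(−0.04)·[0.4167·0.0000 + 0.5833·9.2165] = 5.1652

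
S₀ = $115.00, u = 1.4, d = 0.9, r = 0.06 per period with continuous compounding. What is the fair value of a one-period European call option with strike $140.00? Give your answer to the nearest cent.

Risk-neutral probability p = (e^0.06 − 0.9)/(1.4 − 0.9) = 0.1618/0.5000 = 0.3237
Terminal stock prices: S_u = 161, S_d = 103.5
Terminal payoffs (S − K): max(21, 0) = 21, max(-36.5, 0) = 0
Node 0 (S = 115): V_0 = e^(−0.06)·[0.3237·21.0000 + 0.6763·0.0000] = 6.4013

$6.40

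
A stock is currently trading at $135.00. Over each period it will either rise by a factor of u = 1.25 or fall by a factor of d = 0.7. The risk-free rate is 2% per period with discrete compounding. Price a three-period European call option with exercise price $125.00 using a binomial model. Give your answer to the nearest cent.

$34.80

Risk-neutral probability p = (1 + 0.02 − 0.7)/(1.25 − 0.7) = 0.3200/0.5500 = 0.5818
Terminal stock prices: S_uuu = 263.7, S_uud = 147.7, S_udd = 82.69, S_ddd = 46.3
Terminal payoffs (S − K): max(138.7, 0) = 138.7, max(22.66, 0) = 22.66, max(-42.31, 0) = 0, max(-78.7, 0) = 0
Node uu (S = 210.9): V_uu = 1/1.02·[0.5818·138.6719 + 0.4182·22.6562] = 88.3885
Node ud (S = 118.1): V_ud = 1/1.02·[0.5818·22.6562 + 0.4182·0.0000] = 12.9234
Node dd (S = 66.15): V_dd = 1/1.02·[0.5818·0.0000 + 0.4182·0.0000] = 0.0000
Node u (S = 168.8): V_u = 1/1.02·[0.5818·88.3885 + 0.4182·12.9234] = 55.7160
Node d (S = 94.5): V_d = 1/1.02·[0.5818·12.9234 + 0.4182·0.0000] = 7.3716
Node 0 (S = 135): V_0 = 1/1.02·[0.5818·55.7160 + 0.4182·7.3716] = 34.8032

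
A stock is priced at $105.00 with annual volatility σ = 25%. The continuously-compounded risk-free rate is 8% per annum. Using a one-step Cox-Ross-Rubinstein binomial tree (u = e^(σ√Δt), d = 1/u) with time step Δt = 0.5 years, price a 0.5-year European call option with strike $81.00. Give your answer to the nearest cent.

CRR parameters: u = e^(σ√Δt) = e^(0.25·√0.5) = 1.1934, d = 1/u = 0.8380
Per-period rate: rΔt = 0.08·0.5 = 0.04, so R = e^0.04 = 1.0408
Risk-neutral probability p = (e^0.04 − 0.8380)/(1.1934 − 0.8380) = 0.2028/0.3554 = 0.5708
Terminal stock prices: S_u = 125.3, S_d = 87.99
Terminal payoffs (S − K): max(44.3, 0) = 44.3, max(6.987, 0) = 6.987
Node 0 (S = 105): V_0 = e^(−0.04)·[0.5708·44.3033 + 0.4292·6.9865] = 27.1761

$27.18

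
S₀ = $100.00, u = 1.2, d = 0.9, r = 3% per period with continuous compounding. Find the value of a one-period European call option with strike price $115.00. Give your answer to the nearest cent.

$2.11

Risk-neutral probability p = (e^0.03 − 0.9)/(1.2 − 0.9) = 0.1305/0.3000 = 0.4348
Terminal stock prices: S_u = 120, S_d = 90
Terminal payoffs (S − K): max(5, 0) = 5, max(-25, 0) = 0
Node 0 (S = 100): V_0 = e^(−0.03)·[0.4348·5.0000 + 0.5652·0.0000] = 2.1100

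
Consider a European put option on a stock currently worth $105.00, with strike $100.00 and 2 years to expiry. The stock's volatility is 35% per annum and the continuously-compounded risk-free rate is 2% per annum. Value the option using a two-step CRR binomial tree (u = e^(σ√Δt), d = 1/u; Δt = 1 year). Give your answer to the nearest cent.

$14.33

CRR parameters: u = e^(σ√Δt) = e^(0.35·√1) = 1.4191, d = 1/u = 0.7047
Per-period rate: rΔt = 0.02·1 = 0.02, so R = e^0.02 = 1.0202
Risk-neutral probability p = (e^0.02 − 0.7047)/(1.4191 − 0.7047) = 0.3155/0.7144 = 0.4417
Terminal stock prices: S_uu = 211.4, S_ud = 105, S_dd = 52.14
Terminal payoffs (K − S): max(-111.4, 0) = 0, max(-5, 0) = 0, max(47.86, 0) = 47.86
Node u (S = 149): V_u = e^(−0.02)·[0.4417·0.0000 + 0.5583·0.0000] = 0.0000
Node d (S = 73.99): V_d = e^(−0.02)·[0.4417·0.0000 + 0.5583·47.8585] = 26.1922
Node 0 (S = 105): V_0 = e^(−0.02)·[0.4417·0.0000 + 0.5583·26.1922] = 14.3346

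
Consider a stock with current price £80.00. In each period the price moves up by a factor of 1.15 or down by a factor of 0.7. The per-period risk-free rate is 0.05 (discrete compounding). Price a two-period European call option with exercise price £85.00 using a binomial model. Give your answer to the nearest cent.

£11.41

Risk-neutral probability p = (1 + 0.05 − 0.7)/(1.15 − 0.7) = 0.3500/0.4500 = 0.7778
Terminal stock prices: S_uu = 105.8, S_ud = 64.4, S_dd = 39.2
Terminal payoffs (S − K): max(20.8, 0) = 20.8, max(-20.6, 0) = 0, max(-45.8, 0) = 0
Node u (S = 92): V_u = 1/1.05·[0.7778·20.8000 + 0.2222·0.0000] = 15.4074
Node d (S = 56): V_d = 1/1.05·[0.7778·0.0000 + 0.2222·0.0000] = 0.0000
Node 0 (S = 80): V_0 = 1/1.05·[0.7778·15.4074 + 0.2222·0.0000] = 11.4129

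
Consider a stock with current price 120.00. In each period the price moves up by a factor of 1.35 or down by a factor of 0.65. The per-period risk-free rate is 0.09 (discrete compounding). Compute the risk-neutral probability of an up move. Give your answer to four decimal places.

Risk-neutral probability p = (1 + 0.09 − 0.65)/(1.35 − 0.65) = 0.4400/0.7000 = 0.6286

p = 0.6286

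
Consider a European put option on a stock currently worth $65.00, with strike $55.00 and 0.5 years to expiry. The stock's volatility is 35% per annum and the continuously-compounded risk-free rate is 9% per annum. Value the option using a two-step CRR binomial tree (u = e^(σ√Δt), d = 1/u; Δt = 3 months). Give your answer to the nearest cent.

CRR parameters: u = e^(σ√Δt) = e^(0.35·√0.25) = 1.1912, d = 1/u = 0.8395
Per-period rate: rΔt = 0.09·0.25 = 0.0225, so R = e^0.0225 = 1.0228
Risk-neutral probability p = (e^0.0225 − 0.8395)/(1.1912 − 0.8395) = 0.1833/0.3518 = 0.5210
Terminal stock prices: S_uu = 92.24, S_ud = 65, S_dd = 45.8
Terminal payoffs (K − S): max(-37.24, 0) = 0, max(-10, 0) = 0, max(9.195, 0) = 9.195
Node u (S = 77.43): V_u = e^(−0.0225)·[0.5210·0.0000 + 0.4790·0.0000] = 0.0000
Node d (S = 54.56): V_d = e^(−0.0225)·[0.5210·0.0000 + 0.4790·9.1953] = 4.3061
Node 0 (S = 65): V_0 = e^(−0.0225)·[0.5210·0.0000 + 0.4790·4.3061] = 2.0166

$2.02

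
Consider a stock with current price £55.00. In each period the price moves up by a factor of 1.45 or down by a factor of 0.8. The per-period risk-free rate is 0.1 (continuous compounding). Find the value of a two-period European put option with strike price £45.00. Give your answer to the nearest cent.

Risk-neutral probability p = (e^0.1 − 0.8)/(1.45 − 0.8) = 0.3052/0.6500 = 0.4695
Terminal stock prices: S_uu = 115.6, S_ud = 63.8, S_dd = 35.2
Terminal payoffs (K − S): max(-70.64, 0) = 0, max(-18.8, 0) = 0, max(9.8, 0) = 9.8
Node u (S = 79.75): V_u = e^(−0.1)·[0.4695·0.0000 + 0.5305·0.0000] = 0.0000
Node d (S = 44): V_d = e^(−0.1)·[0.4695·0.0000 + 0.5305·9.8000] = 4.7042
Node 0 (S = 55): V_0 = e^(−0.1)·[0.4695·0.0000 + 0.5305·4.7042] = 2.2581

£2.26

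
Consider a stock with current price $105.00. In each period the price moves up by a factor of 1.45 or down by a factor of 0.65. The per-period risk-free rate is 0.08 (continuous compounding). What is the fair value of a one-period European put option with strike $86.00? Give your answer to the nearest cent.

$7.51

Risk-neutral probability p = (e^0.08 − 0.65)/(1.45 − 0.65) = 0.4333/0.8000 = 0.5416
Terminal stock prices: S_u = 152.2, S_d = 68.25
Terminal payoffs (K − S): max(-66.25, 0) = 0, max(17.75, 0) = 17.75
Node 0 (S = 105): V_0 = e^(−0.08)·[0.5416·0.0000 + 0.4584·17.7500] = 7.5109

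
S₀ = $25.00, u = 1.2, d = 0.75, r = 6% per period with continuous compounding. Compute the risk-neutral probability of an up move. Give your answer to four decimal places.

Risk-neutral probability p = (e^0.06 − 0.75)/(1.2 − 0.75) = 0.3118/0.4500 = 0.6930

p = 0.6930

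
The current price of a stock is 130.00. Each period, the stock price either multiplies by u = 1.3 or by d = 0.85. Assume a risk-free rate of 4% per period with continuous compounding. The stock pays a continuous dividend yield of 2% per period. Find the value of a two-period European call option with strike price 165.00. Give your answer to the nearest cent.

Per-period risk-free factor R = e^0.04 = 1.0408; dividend-adjusted growth = e^(0.04−0.02) = 1.0202.
Risk-neutral probability p = (1.0202 − 0.85)/(1.3 − 0.85) = 0.1702/0.4500 = 0.3782
Terminal stock prices: S_uu = 219.7, S_ud = 143.7, S_dd = 93.92
Terminal payoffs (S − K): max(54.7, 0) = 54.7, max(-21.35, 0) = 0, max(-71.08, 0) = 0
Node u (S = 169): V_u = e^(−0.04)·[0.3782·54.7000 + 0.6218·0.0000] = 19.8777
Node d (S = 110.5): V_d = e^(−0.04)·[0.3782·0.0000 + 0.6218·0.0000] = 0.0000
Node 0 (S = 130): V_0 = e^(−0.04)·[0.3782·19.8777 + 0.6218·0.0000] = 7.2235

7.22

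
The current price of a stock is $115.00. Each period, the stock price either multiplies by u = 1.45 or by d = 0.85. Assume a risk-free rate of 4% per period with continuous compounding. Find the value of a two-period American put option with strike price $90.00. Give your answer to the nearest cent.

$2.97

Risk-neutral probability p = (e^0.04 − 0.85)/(1.45 − 0.85) = 0.1908/0.6000 = 0.3180
Terminal stock prices: S_uu = 241.8, S_ud = 141.7, S_dd = 83.09
Terminal payoffs (K − S): max(-151.8, 0) = 0, max(-51.74, 0) = 0, max(6.913, 0) = 6.913
Node u (S = 166.8): continuation = e^(−0.04)·[0.3180·0.0000 + 0.6820·0.0000] = 0.0000; exercise value = 0.0000 ≤ continuation, so V_u = 0.0000
Node d (S = 97.75): continuation = e^(−0.04)·[0.3180·0.0000 + 0.6820·6.9125] = 4.5294; exercise value = 0.0000 ≤ continuation, so V_d = 4.5294
Node 0 (S = 115): continuation = e^(−0.04)·[0.3180·0.0000 + 0.6820·4.5294] = 2.9678; exercise value = 0.0000 ≤ continuation, so V_0 = 2.9678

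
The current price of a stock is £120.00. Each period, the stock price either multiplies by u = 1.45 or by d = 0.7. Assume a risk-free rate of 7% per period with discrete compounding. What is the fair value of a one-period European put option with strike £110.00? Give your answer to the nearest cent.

£12.31

Risk-neutral probability p = (1 + 0.07 − 0.7)/(1.45 − 0.7) = 0.3700/0.7500 = 0.4933
Terminal stock prices: S_u = 174, S_d = 84
Terminal payoffs (K − S): max(-64, 0) = 0, max(26, 0) = 26
Node 0 (S = 120): V_0 = 1/1.07·[0.4933·0.0000 + 0.5067·26.0000] = 12.3115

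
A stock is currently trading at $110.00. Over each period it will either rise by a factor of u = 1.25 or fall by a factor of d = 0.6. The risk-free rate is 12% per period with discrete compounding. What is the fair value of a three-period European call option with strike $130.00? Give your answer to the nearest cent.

Risk-neutral probability p = (1 + 0.12 − 0.6)/(1.25 − 0.6) = 0.5200/0.6500 = 0.8000
Terminal stock prices: S_uuu = 214.8, S_uud = 103.1, S_udd = 49.5, S_ddd = 23.76
Terminal payoffs (S − K): max(84.84, 0) = 84.84, max(-26.88, 0) = 0, max(-80.5, 0) = 0, max(-106.2, 0) = 0
Node uu (S = 171.9): V_uu = 1/1.12·[0.8000·84.8438 + 0.2000·0.0000] = 60.6027
Node ud (S = 82.5): V_ud = 1/1.12·[0.8000·0.0000 + 0.2000·0.0000] = 0.0000
Node dd (S = 39.6): V_dd = 1/1.12·[0.8000·0.0000 + 0.2000·0.0000] = 0.0000
Node u (S = 137.5): V_u = 1/1.12·[0.8000·60.6027 + 0.2000·0.0000] = 43.2876
Node d (S = 66): V_d = 1/1.12·[0.8000·0.0000 + 0.2000·0.0000] = 0.0000
Node 0 (S = 110): V_0 = 1/1.12·[0.8000·43.2876 + 0.2000·0.0000] = 30.9197

$30.92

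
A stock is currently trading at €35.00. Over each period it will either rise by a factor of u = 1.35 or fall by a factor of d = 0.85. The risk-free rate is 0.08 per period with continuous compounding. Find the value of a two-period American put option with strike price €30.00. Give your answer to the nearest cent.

€1.14

Risk-neutral probability p = (e^0.08 − 0.85)/(1.35 − 0.85) = 0.2333/0.5000 = 0.4666
Terminal stock prices: S_uu = 63.79, S_ud = 40.16, S_dd = 25.29
Terminal payoffs (K − S): max(-33.79, 0) = 0, max(-10.16, 0) = 0, max(4.713, 0) = 4.713
Node u (S = 47.25): continuation = e^(−0.08)·[0.4666·0.0000 + 0.5334·0.0000] = 0.0000; exercise value = 0.0000 ≤ continuation, so V_u = 0.0000
Node d (S = 29.75): continuation = e^(−0.08)·[0.4666·0.0000 + 0.5334·4.7125] = 2.3205; exercise value = 0.2500 ≤ continuation, so V_d = 2.3205
Node 0 (S = 35): continuation = e^(−0.08)·[0.4666·0.0000 + 0.5334·2.3205] = 1.1426; exercise value = 0.0000 ≤ continuation, so V_0 = 1.1426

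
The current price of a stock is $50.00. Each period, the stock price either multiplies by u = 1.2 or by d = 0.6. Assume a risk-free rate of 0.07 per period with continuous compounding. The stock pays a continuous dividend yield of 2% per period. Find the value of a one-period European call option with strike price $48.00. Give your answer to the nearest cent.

$8.42

Per-period risk-free factor R = e^0.07 = 1.0725; dividend-adjusted growth = e^(0.07−0.02) = 1.0513.
Risk-neutral probability p = (1.0513 − 0.6)/(1.2 − 0.6) = 0.4513/0.6000 = 0.7521
Terminal stock prices: S_u = 60, S_d = 30
Terminal payoffs (S − K): max(12, 0) = 12, max(-18, 0) = 0
Node 0 (S = 50): V_0 = e^(−0.07)·[0.7521·12.0000 + 0.2479·0.0000] = 8.4152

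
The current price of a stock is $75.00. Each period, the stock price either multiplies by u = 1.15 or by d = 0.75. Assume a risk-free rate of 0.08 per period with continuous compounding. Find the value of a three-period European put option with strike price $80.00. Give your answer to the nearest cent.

$3.43

Risk-neutral probability p = (e^0.08 − 0.75)/(1.15 − 0.75) = 0.3333/0.4000 = 0.8332
Terminal stock prices: S_uuu = 114.1, S_uud = 74.39, S_udd = 48.52, S_ddd = 31.64
Terminal payoffs (K − S): max(-34.07, 0) = 0, max(5.609, 0) = 5.609, max(31.48, 0) = 31.48, max(48.36, 0) = 48.36
Node uu (S = 99.19): V_uu = e^(−0.08)·[0.8332·0.0000 + 0.1668·5.6094] = 0.8636
Node ud (S = 64.69): V_ud = e^(−0.08)·[0.8332·5.6094 + 0.1668·31.4844] = 9.1618
Node dd (S = 42.19): V_dd = e^(−0.08)·[0.8332·31.4844 + 0.1668·48.3594] = 31.6618
Node u (S = 86.25): V_u = e^(−0.08)·[0.8332·0.8636 + 0.1668·9.1618] = 2.0748
Node d (S = 56.25): V_d = e^(−0.08)·[0.8332·9.1618 + 0.1668·31.6618] = 11.9215
Node 0 (S = 75): V_0 = e^(−0.08)·[0.8332·2.0748 + 0.1668·11.9215] = 3.4313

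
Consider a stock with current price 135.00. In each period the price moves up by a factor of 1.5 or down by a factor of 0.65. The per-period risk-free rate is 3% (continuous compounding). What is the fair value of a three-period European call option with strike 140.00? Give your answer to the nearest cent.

43.29

Risk-neutral probability p = (e^0.03 − 0.65)/(1.5 − 0.65) = 0.3805/0.8500 = 0.4476
Terminal stock prices: S_uuu = 455.6, S_uud = 197.4, S_udd = 85.56, S_ddd = 37.07
Terminal payoffs (S − K): max(315.6, 0) = 315.6, max(57.44, 0) = 57.44, max(-54.44, 0) = 0, max(-102.9, 0) = 0
Node uu (S = 303.8): V_uu = e^(−0.03)·[0.4476·315.6250 + 0.5524·57.4375] = 167.8876
Node ud (S = 131.6): V_ud = e^(−0.03)·[0.4476·57.4375 + 0.5524·0.0000] = 24.9489
Node dd (S = 57.04): V_dd = e^(−0.03)·[0.4476·0.0000 + 0.5524·0.0000] = 0.0000
Node u (S = 202.5): V_u = e^(−0.03)·[0.4476·167.8876 + 0.5524·24.9489] = 86.2991
Node d (S = 87.75): V_d = e^(−0.03)·[0.4476·24.9489 + 0.5524·0.0000] = 10.8369
Node 0 (S = 135): V_0 = e^(−0.03)·[0.4476·86.2991 + 0.5524·10.8369] = 43.2948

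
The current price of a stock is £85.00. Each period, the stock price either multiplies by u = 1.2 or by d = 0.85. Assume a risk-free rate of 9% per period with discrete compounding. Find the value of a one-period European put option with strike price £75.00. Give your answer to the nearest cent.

Risk-neutral probability p = (1 + 0.09 − 0.85)/(1.2 − 0.85) = 0.2400/0.3500 = 0.6857
Terminal stock prices: S_u = 102, S_d = 72.25
Terminal payoffs (K − S): max(-27, 0) = 0, max(2.75, 0) = 2.75
Node 0 (S = 85): V_0 = 1/1.09·[0.6857·0.0000 + 0.3143·2.7500] = 0.7929

£0.79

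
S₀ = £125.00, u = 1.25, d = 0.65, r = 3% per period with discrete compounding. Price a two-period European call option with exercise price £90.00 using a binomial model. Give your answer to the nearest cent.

£44.88

Risk-neutral probability p = (1 + 0.03 − 0.65)/(1.25 − 0.65) = 0.3800/0.6000 = 0.6333
Terminal stock prices: S_uu = 195.3, S_ud = 101.6, S_dd = 52.81
Terminal payoffs (S − K): max(105.3, 0) = 105.3, max(11.56, 0) = 11.56, max(-37.19, 0) = 0
Node u (S = 156.2): V_u = 1/1.03·[0.6333·105.3125 + 0.3667·11.5625] = 68.8714
Node d (S = 81.25): V_d = 1/1.03·[0.6333·11.5625 + 0.3667·0.0000] = 7.1096
Node 0 (S = 125): V_0 = 1/1.03·[0.6333·68.8714 + 0.3667·7.1096] = 44.8790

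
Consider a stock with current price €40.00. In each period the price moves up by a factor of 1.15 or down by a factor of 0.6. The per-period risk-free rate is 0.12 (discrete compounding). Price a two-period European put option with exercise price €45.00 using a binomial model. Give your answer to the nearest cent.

€1.50

Risk-neutral probability p = (1 + 0.12 − 0.6)/(1.15 − 0.6) = 0.5200/0.5500 = 0.9455
Terminal stock prices: S_uu = 52.9, S_ud = 27.6, S_dd = 14.4
Terminal payoffs (K − S): max(-7.9, 0) = 0, max(17.4, 0) = 17.4, max(30.6, 0) = 30.6
Node u (S = 46): V_u = 1/1.12·[0.9455·0.0000 + 0.0545·17.4000] = 0.8474
Node d (S = 24): V_d = 1/1.12·[0.9455·17.4000 + 0.0545·30.6000] = 16.1786
Node 0 (S = 40): V_0 = 1/1.12·[0.9455·0.8474 + 0.0545·16.1786] = 1.5033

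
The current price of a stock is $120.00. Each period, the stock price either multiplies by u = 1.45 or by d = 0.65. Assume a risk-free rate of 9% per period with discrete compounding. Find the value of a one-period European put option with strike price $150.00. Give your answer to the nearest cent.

Risk-neutral probability p = (1 + 0.09 − 0.65)/(1.45 − 0.65) = 0.4400/0.8000 = 0.5500
Terminal stock prices: S_u = 174, S_d = 78
Terminal payoffs (K − S): max(-24, 0) = 0, max(72, 0) = 72
Node 0 (S = 120): V_0 = 1/1.09·[0.5500·0.0000 + 0.4500·72.0000] = 29.7248

$29.72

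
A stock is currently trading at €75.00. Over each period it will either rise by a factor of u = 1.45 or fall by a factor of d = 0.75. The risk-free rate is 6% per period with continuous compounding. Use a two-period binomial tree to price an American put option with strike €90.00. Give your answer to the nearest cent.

€19.47

Risk-neutral probability p = (e^0.06 − 0.75)/(1.45 − 0.75) = 0.3118/0.7000 = 0.4455
Terminal stock prices: S_uu = 157.7, S_ud = 81.56, S_dd = 42.19
Terminal payoffs (K − S): max(-67.69, 0) = 0, max(8.438, 0) = 8.438, max(47.81, 0) = 47.81
Node u (S = 108.8): continuation = e^(−0.06)·[0.4455·0.0000 + 0.5545·8.4375] = 4.4063; exercise value = 0.0000 ≤ continuation, so V_u = 4.4063
Node d (S = 56.25): continuation = e^(−0.06)·[0.4455·8.4375 + 0.5545·47.8125] = 28.5088; exercise value = 33.7500 > continuation, so V_d = 33.7500 (exercise)
Node 0 (S = 75): continuation = e^(−0.06)·[0.4455·4.4063 + 0.5545·33.7500] = 19.4738; exercise value = 15.0000 ≤ continuation, so V_0 = 19.4738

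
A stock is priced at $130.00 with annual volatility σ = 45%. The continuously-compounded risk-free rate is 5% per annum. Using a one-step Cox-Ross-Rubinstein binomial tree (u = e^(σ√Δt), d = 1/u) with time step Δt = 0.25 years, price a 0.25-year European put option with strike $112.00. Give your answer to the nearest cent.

$4.27

CRR parameters: u = e^(σ√Δt) = e^(0.45·√0.25) = 1.2523, d = 1/u = 0.7985
Per-period rate: rΔt = 0.05·0.25 = 0.0125, so R = e^0.0125 = 1.0126
Risk-neutral probability p = (e^0.0125 − 0.7985)/(1.2523 − 0.7985) = 0.2141/0.4538 = 0.4717
Terminal stock prices: S_u = 162.8, S_d = 103.8
Terminal payoffs (K − S): max(-50.8, 0) = 0, max(8.193, 0) = 8.193
Node 0 (S = 130): V_0 = e^(−0.0125)·[0.4717·0.0000 + 0.5283·8.1929] = 4.2745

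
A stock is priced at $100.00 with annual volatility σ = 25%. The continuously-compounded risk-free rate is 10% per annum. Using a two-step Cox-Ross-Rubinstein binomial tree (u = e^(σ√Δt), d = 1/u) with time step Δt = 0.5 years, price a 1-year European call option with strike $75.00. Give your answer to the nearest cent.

CRR parameters: u = e^(σ√Δt) = e^(0.25·√0.5) = 1.1934, d = 1/u = 0.8380
Per-period rate: rΔt = 0.1·0.5 = 0.05, so R = e^0.05 = 1.0513
Risk-neutral probability p = (e^0.05 − 0.8380)/(1.1934 − 0.8380) = 0.2133/0.3554 = 0.6002
Terminal stock prices: S_uu = 142.4, S_ud = 100, S_dd = 70.22
Terminal payoffs (S − K): max(67.41, 0) = 67.41, max(25, 0) = 25, max(-4.781, 0) = 0
Node u (S = 119.3): V_u = e^(−0.05)·[0.6002·67.4119 + 0.3998·25.0000] = 47.9943
Node d (S = 83.8): V_d = e^(−0.05)·[0.6002·25.0000 + 0.3998·0.0000] = 14.2728
Node 0 (S = 100): V_0 = e^(−0.05)·[0.6002·47.9943 + 0.3998·14.2728] = 32.8287

$32.83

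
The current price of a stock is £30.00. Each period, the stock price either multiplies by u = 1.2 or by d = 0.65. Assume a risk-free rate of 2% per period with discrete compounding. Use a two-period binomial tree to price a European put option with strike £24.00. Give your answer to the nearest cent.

Risk-neutral probability p = (1 + 0.02 − 0.65)/(1.2 − 0.65) = 0.3700/0.5500 = 0.6727
Terminal stock prices: S_uu = 43.2, S_ud = 23.4, S_dd = 12.68
Terminal payoffs (K − S): max(-19.2, 0) = 0, max(0.6, 0) = 0.6, max(11.32, 0) = 11.32
Node u (S = 36): V_u = 1/1.02·[0.6727·0.0000 + 0.3273·0.6000] = 0.1925
Node d (S = 19.5): V_d = 1/1.02·[0.6727·0.6000 + 0.3273·11.3250] = 4.0294
Node 0 (S = 30): V_0 = 1/1.02·[0.6727·0.1925 + 0.3273·4.0294] = 1.4198

£1.42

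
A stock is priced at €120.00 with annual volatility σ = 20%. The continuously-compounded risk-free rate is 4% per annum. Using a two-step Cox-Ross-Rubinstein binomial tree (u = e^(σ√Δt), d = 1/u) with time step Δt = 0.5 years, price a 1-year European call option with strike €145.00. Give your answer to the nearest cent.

€3.93

CRR parameters: u = e^(σ√Δt) = e^(0.2·√0.5) = 1.1519, d = 1/u = 0.8681
Per-period rate: rΔt = 0.04·0.5 = 0.02, so R = e^0.02 = 1.0202
Risk-neutral probability p = (e^0.02 − 0.8681)/(1.1519 − 0.8681) = 0.1521/0.2838 = 0.5359
Terminal stock prices: S_uu = 159.2, S_ud = 120, S_dd = 90.44
Terminal payoffs (S − K): max(14.23, 0) = 14.23, max(-25, 0) = 0, max(-54.56, 0) = 0
Node u (S = 138.2): V_u = e^(−0.02)·[0.5359·14.2276 + 0.4641·0.0000] = 7.4734
Node d (S = 104.2): V_d = e^(−0.02)·[0.5359·0.0000 + 0.4641·0.0000] = 0.0000
Node 0 (S = 120): V_0 = e^(−0.02)·[0.5359·7.4734 + 0.4641·0.0000] = 3.9256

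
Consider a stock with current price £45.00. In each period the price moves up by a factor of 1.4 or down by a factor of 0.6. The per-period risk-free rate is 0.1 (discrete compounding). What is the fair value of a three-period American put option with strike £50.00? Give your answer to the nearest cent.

Risk-neutral probability p = (1 + 0.1 − 0.6)/(1.4 − 0.6) = 0.5000/0.8000 = 0.6250
Terminal stock prices: S_uuu = 123.5, S_uud = 52.92, S_udd = 22.68, S_ddd = 9.72
Terminal payoffs (K − S): max(-73.48, 0) = 0, max(-2.92, 0) = 0, max(27.32, 0) = 27.32, max(40.28, 0) = 40.28
Node uu (S = 88.2): continuation = 1/1.1·[0.6250·0.0000 + 0.3750·0.0000] = 0.0000; exercise value = 0.0000 ≤ continuation, so V_uu = 0.0000
Node ud (S = 37.8): continuation = 1/1.1·[0.6250·0.0000 + 0.3750·27.3200] = 9.3136; exercise value = 12.2000 > continuation, so V_ud = 12.2000 (exercise)
Node dd (S = 16.2): continuation = 1/1.1·[0.6250·27.3200 + 0.3750·40.2800] = 29.2545; exercise value = 33.8000 > continuation, so V_dd = 33.8000 (exercise)
Node u (S = 63): continuation = 1/1.1·[0.6250·0.0000 + 0.3750·12.2000] = 4.1591; exercise value = 0.0000 ≤ continuation, so V_u = 4.1591
Node d (S = 27): continuation = 1/1.1·[0.6250·12.2000 + 0.3750·33.8000] = 18.4545; exercise value = 23.0000 > continuation, so V_d = 23.0000 (exercise)
Node 0 (S = 45): continuation = 1/1.1·[0.6250·4.1591 + 0.3750·23.0000] = 10.2040; exercise value = 5.0000 ≤ continuation, so V_0 = 10.2040

£10.20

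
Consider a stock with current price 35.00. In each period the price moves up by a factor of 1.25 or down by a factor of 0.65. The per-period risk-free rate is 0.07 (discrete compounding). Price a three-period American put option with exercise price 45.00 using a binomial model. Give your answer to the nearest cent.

10.41

Risk-neutral probability p = (1 + 0.07 − 0.65)/(1.25 − 0.65) = 0.4200/0.6000 = 0.7000
Terminal stock prices: S_uuu = 68.36, S_uud = 35.55, S_udd = 18.48, S_ddd = 9.612
Terminal payoffs (K − S): max(-23.36, 0) = 0, max(9.453, 0) = 9.453, max(26.52, 0) = 26.52, max(35.39, 0) = 35.39
Node uu (S = 54.69): continuation = 1/1.07·[0.7000·0.0000 + 0.3000·9.4531] = 2.6504; exercise value = 0.0000 ≤ continuation, so V_uu = 2.6504
Node ud (S = 28.44): continuation = 1/1.07·[0.7000·9.4531 + 0.3000·26.5156] = 13.6186; exercise value = 16.5625 > continuation, so V_ud = 16.5625 (exercise)
Node dd (S = 14.79): continuation = 1/1.07·[0.7000·26.5156 + 0.3000·35.3881] = 27.2686; exercise value = 30.2125 > continuation, so V_dd = 30.2125 (exercise)
Node u (S = 43.75): continuation = 1/1.07·[0.7000·2.6504 + 0.3000·16.5625] = 6.3776; exercise value = 1.2500 ≤ continuation, so V_u = 6.3776
Node d (S = 22.75): continuation = 1/1.07·[0.7000·16.5625 + 0.3000·30.2125] = 19.3061; exercise value = 22.2500 > continuation, so V_d = 22.2500 (exercise)
Node 0 (S = 35): continuation = 1/1.07·[0.7000·6.3776 + 0.3000·22.2500] = 10.4106; exercise value = 10.0000 ≤ continuation, so V_0 = 10.4106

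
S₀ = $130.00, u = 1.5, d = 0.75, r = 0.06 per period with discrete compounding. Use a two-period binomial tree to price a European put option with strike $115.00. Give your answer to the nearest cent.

Risk-neutral probability p = (1 + 0.06 − 0.75)/(1.5 − 0.75) = 0.3100/0.7500 = 0.4133
Terminal stock prices: S_uu = 292.5, S_ud = 146.2, S_dd = 73.12
Terminal payoffs (K − S): max(-177.5, 0) = 0, max(-31.25, 0) = 0, max(41.88, 0) = 41.88
Node u (S = 195): V_u = 1/1.06·[0.4133·0.0000 + 0.5867·0.0000] = 0.0000
Node d (S = 97.5): V_d = 1/1.06·[0.4133·0.0000 + 0.5867·41.8750] = 23.1761
Node 0 (S = 130): V_0 = 1/1.06·[0.4133·0.0000 + 0.5867·23.1761] = 12.8270

$12.83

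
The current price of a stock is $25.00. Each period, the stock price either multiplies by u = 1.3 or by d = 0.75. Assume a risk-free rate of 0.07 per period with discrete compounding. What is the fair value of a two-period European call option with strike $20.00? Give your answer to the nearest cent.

$8.44

Risk-neutral probability p = (1 + 0.07 − 0.75)/(1.3 − 0.75) = 0.3200/0.5500 = 0.5818
Terminal stock prices: S_uu = 42.25, S_ud = 24.38, S_dd = 14.06
Terminal payoffs (S − K): max(22.25, 0) = 22.25, max(4.375, 0) = 4.375, max(-5.938, 0) = 0
Node u (S = 32.5): V_u = 1/1.07·[0.5818·22.2500 + 0.4182·4.3750] = 13.8084
Node d (S = 18.75): V_d = 1/1.07·[0.5818·4.3750 + 0.4182·0.0000] = 2.3789
Node 0 (S = 25): V_0 = 1/1.07·[0.5818·13.8084 + 0.4182·2.3789] = 8.4381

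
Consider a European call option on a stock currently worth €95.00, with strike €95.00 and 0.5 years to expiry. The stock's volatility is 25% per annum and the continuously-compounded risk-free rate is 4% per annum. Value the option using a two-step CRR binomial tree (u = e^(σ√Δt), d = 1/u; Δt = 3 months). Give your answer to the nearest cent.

€6.85

CRR parameters: u = e^(σ√Δt) = e^(0.25·√0.25) = 1.1331, d = 1/u = 0.8825
Per-period rate: rΔt = 0.04·0.25 = 0.01, so R = e^0.01 = 1.0101
Risk-neutral probability p = (e^0.01 − 0.8825)/(1.1331 − 0.8825) = 0.1276/0.2507 = 0.5089
Terminal stock prices: S_uu = 122, S_ud = 95, S_dd = 73.99
Terminal payoffs (S − K): max(26.98, 0) = 26.98, max(0, 0) = 0, max(-21.01, 0) = 0
Node u (S = 107.6): V_u = e^(−0.01)·[0.5089·26.9824 + 0.4911·0.0000] = 13.5944
Node d (S = 83.84): V_d = e^(−0.01)·[0.5089·0.0000 + 0.4911·0.0000] = 0.0000
Node 0 (S = 95): V_0 = e^(−0.01)·[0.5089·13.5944 + 0.4911·0.0000] = 6.8492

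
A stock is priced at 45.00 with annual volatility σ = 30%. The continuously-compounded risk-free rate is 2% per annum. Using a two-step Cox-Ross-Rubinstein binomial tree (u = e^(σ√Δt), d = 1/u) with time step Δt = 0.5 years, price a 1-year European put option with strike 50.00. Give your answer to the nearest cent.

8.09

CRR parameters: u = e^(σ√Δt) = e^(0.3·√0.5) = 1.2363, d = 1/u = 0.8089
Per-period rate: rΔt = 0.02·0.5 = 0.01, so R = e^0.01 = 1.0101
Risk-neutral probability p = (e^0.01 − 0.8089)/(1.2363 − 0.8089) = 0.2012/0.4275 = 0.4707
Terminal stock prices: S_uu = 68.78, S_ud = 45, S_dd = 29.44
Terminal payoffs (K − S): max(-18.78, 0) = 0, max(5, 0) = 5, max(20.56, 0) = 20.56
Node u (S = 55.63): V_u = e^(−0.01)·[0.4707·0.0000 + 0.5293·5.0000] = 2.6203
Node d (S = 36.4): V_d = e^(−0.01)·[0.4707·5.0000 + 0.5293·20.5587] = 13.1039
Node 0 (S = 45): V_0 = e^(−0.01)·[0.4707·2.6203 + 0.5293·13.1039] = 8.0882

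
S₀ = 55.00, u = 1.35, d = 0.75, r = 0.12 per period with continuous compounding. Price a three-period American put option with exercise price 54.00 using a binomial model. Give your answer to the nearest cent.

4.93

Risk-neutral probability p = (e^0.12 − 0.75)/(1.35 − 0.75) = 0.3775/0.6000 = 0.6292
Terminal stock prices: S_uuu = 135.3, S_uud = 75.18, S_udd = 41.77, S_ddd = 23.2
Terminal payoffs (K − S): max(-81.32, 0) = 0, max(-21.18, 0) = 0, max(12.23, 0) = 12.23, max(30.8, 0) = 30.8
Node uu (S = 100.2): continuation = e^(−0.12)·[0.6292·0.0000 + 0.3708·0.0000] = 0.0000; exercise value = 0.0000 ≤ continuation, so V_uu = 0.0000
Node ud (S = 55.69): continuation = e^(−0.12)·[0.6292·0.0000 + 0.3708·12.2344] = 4.0239; exercise value = 0.0000 ≤ continuation, so V_ud = 4.0239
Node dd (S = 30.94): continuation = e^(−0.12)·[0.6292·12.2344 + 0.3708·30.7969] = 16.9562; exercise value = 23.0625 > continuation, so V_dd = 23.0625 (exercise)
Node u (S = 74.25): continuation = e^(−0.12)·[0.6292·0.0000 + 0.3708·4.0239] = 1.3235; exercise value = 0.0000 ≤ continuation, so V_u = 1.3235
Node d (S = 41.25): continuation = e^(−0.12)·[0.6292·4.0239 + 0.3708·23.0625] = 9.8308; exercise value = 12.7500 > continuation, so V_d = 12.7500 (exercise)
Node 0 (S = 55): continuation = e^(−0.12)·[0.6292·1.3235 + 0.3708·12.7500] = 4.9321; exercise value = 0.0000 ≤ continuation, so V_0 = 4.9321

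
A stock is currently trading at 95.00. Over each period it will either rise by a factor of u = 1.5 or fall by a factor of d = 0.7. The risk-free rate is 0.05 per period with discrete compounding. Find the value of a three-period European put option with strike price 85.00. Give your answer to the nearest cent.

13.50

Risk-neutral probability p = (1 + 0.05 − 0.7)/(1.5 − 0.7) = 0.3500/0.8000 = 0.4375
Terminal stock prices: S_uuu = 320.6, S_uud = 149.6, S_udd = 69.82, S_ddd = 32.58
Terminal payoffs (K − S): max(-235.6, 0) = 0, max(-64.62, 0) = 0, max(15.18, 0) = 15.18, max(52.42, 0) = 52.42
Node uu (S = 213.8): V_uu = 1/1.05·[0.4375·0.0000 + 0.5625·0.0000] = 0.0000
Node ud (S = 99.75): V_ud = 1/1.05·[0.4375·0.0000 + 0.5625·15.1750] = 8.1295
Node dd (S = 46.55): V_dd = 1/1.05·[0.4375·15.1750 + 0.5625·52.4150] = 34.4024
Node u (S = 142.5): V_u = 1/1.05·[0.4375·0.0000 + 0.5625·8.1295] = 4.3551
Node d (S = 66.5): V_d = 1/1.05·[0.4375·8.1295 + 0.5625·34.4024] = 21.8171
Node 0 (S = 95): V_0 = 1/1.05·[0.4375·4.3551 + 0.5625·21.8171] = 13.5024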